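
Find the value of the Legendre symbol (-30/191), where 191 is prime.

-1

First reduce: -30 ≡ 161 (mod 191).
Reciprocity: 161 ≡ 1 and 191 ≡ 3 (mod 4), so (161/191) = +(191/161).
Reduce top mod 161: now compute (30/161).
Pull out 2: since 161 ≡ 1 (mod 8), (2/161) = +1.
Reciprocity: 15 ≡ 3 and 161 ≡ 1 (mod 4), so (15/161) = +(161/15).
Reduce top mod 15: now compute (11/15).
Reciprocity: 11 ≡ 3 and 15 ≡ 3 (mod 4), so (11/15) = −(15/11).
Reduce top mod 11: now compute (4/11).
Pull out 2^2: since 11 ≡ 3 (mod 8), (2/11) = -1, so (2/11)^2 = +1.
Reached (1/11) = 1. Collecting the sign flips along the way, the symbol is -1.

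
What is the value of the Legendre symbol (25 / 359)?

Reciprocity: 25 ≡ 1 and 359 ≡ 3 (mod 4), so (25/359) = +(359/25).
Reduce top mod 25: now compute (9/25).
Reciprocity: 9 ≡ 1 and 25 ≡ 1 (mod 4), so (9/25) = +(25/9).
Reduce top mod 9: now compute (7/9).
Reciprocity: 7 ≡ 3 and 9 ≡ 1 (mod 4), so (7/9) = +(9/7).
Reduce top mod 7: now compute (2/7).
Pull out 2: since 7 ≡ 7 (mod 8), (2/7) = +1.
Reached (1/7) = 1. Collecting the sign flips along the way, the symbol is +1.

1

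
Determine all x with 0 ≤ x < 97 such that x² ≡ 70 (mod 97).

97 ≡ 1 (mod 4), so we find a root by search.
Trying successive values, 19² = 361 ≡ 70 (mod 97). The other root is 97 − 19 = 78.

19, 78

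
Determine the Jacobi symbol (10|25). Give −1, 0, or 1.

Pull out 2: since 25 ≡ 1 (mod 8), (2/25) = +1.
Reciprocity: 5 ≡ 1 and 25 ≡ 1 (mod 4), so (5/25) = +(25/5).
Reduce top mod 5: now compute (0/5).
Top reduces to 0: gcd > 1, so the symbol is 0.

0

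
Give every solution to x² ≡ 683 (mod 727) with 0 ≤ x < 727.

207, 520

Since 727 ≡ 3 (mod 4), a square root of 683 is 683^((727+1)/4) = 683^182 mod 727.
Repeated squaring: 683^2≡482, 683^4≡411, 683^8≡257, 683^16≡619, 683^32≡32, 683^64≡297, 683^128≡242 (mod 727).
683^182 = 683^(128+32+16+4+2) ≡ 207 (mod 727).
Check: 207² = 42849 ≡ 683 (mod 727). The two roots are 207 and 520.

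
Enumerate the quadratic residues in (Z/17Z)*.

Square k = 1,…,8 (k and 17−k give the same square):
1²=1, 2²=4, 3²=9, 4²=16, 5²≡8, 6²≡2, 7²≡15, 8²≡13 (mod 17).
So the quadratic residues mod 17 are {1, 2, 4, 8, 9, 13, 15, 16}.

1,2,4,8,9,13,15,16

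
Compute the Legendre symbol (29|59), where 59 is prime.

Reciprocity: 29 ≡ 1 and 59 ≡ 3 (mod 4), so (29/59) = +(59/29).
Reduce top mod 29: now compute (1/29).
Reached (1/29) = 1. Collecting the sign flips along the way, the symbol is +1.

1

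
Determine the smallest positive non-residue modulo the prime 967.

(2/967) = +1, so 2 is a residue.
(3/967) = −1, so 3 is the smallest positive non-residue mod 967.

3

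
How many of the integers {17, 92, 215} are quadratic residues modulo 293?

(17/293) = +1 → QR.
(92/293) = -1 → non-residue.
(215/293) = -1 → non-residue.
Total quadratic residues among the 3: 1.

1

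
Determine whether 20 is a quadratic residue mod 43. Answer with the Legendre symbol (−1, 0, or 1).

Pull out 2^2: since 43 ≡ 3 (mod 8), (2/43) = -1, so (2/43)^2 = +1.
Reciprocity: 5 ≡ 1 and 43 ≡ 3 (mod 4), so (5/43) = +(43/5).
Reduce top mod 5: now compute (3/5).
Reciprocity: 3 ≡ 3 and 5 ≡ 1 (mod 4), so (3/5) = +(5/3).
Reduce top mod 3: now compute (2/3).
Pull out 2: since 3 ≡ 3 (mod 8), (2/3) = -1.
Reached (1/3) = 1. Collecting the sign flips along the way, the symbol is -1.

-1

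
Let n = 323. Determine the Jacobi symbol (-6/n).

1

First reduce: -6 ≡ 317 (mod 323).
Reciprocity: 317 ≡ 1 and 323 ≡ 3 (mod 4), so (317/323) = +(323/317).
Reduce top mod 317: now compute (6/317).
Pull out 2: since 317 ≡ 5 (mod 8), (2/317) = -1.
Reciprocity: 3 ≡ 3 and 317 ≡ 1 (mod 4), so (3/317) = +(317/3).
Reduce top mod 3: now compute (2/3).
Pull out 2: since 3 ≡ 3 (mod 8), (2/3) = -1.
Reached (1/3) = 1. Collecting the sign flips along the way, the symbol is +1.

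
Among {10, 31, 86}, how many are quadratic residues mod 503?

(10/503) = -1 → non-residue.
(31/503) = -1 → non-residue.
(86/503) = +1 → QR.
Total quadratic residues among the 3: 1.

1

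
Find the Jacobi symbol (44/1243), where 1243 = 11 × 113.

0

Pull out 2^2: since 1243 ≡ 3 (mod 8), (2/1243) = -1, so (2/1243)^2 = +1.
Reciprocity: 11 ≡ 3 and 1243 ≡ 3 (mod 4), so (11/1243) = −(1243/11).
Reduce top mod 11: now compute (0/11).
Top reduces to 0: gcd > 1, so the symbol is 0.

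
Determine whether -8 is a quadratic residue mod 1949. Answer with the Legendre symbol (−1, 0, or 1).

-1

First reduce: -8 ≡ 1941 (mod 1949).
Reciprocity: 1941 ≡ 1 and 1949 ≡ 1 (mod 4), so (1941/1949) = +(1949/1941).
Reduce top mod 1941: now compute (8/1941).
Pull out 2^3: since 1941 ≡ 5 (mod 8), (2/1941) = -1, so (2/1941)^3 = -1.
Reached (1/1941) = 1. Collecting the sign flips along the way, the symbol is -1.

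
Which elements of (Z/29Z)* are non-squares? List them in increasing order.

2 3 8 10 11 12 14 15 17 18 19 21 26 27

Square k = 1,…,14 (k and 29−k give the same square):
1²=1, 2²=4, 3²=9, 4²=16, 5²=25, 6²≡7, 7²≡20, 8²≡6, 9²≡23, 10²≡13, 11²≡5, 12²≡28, 13²≡24, 14²≡22 (mod 29).
The residues are {1, 4, 5, 6, 7, 9, 13, 16, 20, 22, 23, 24, 25, 28}; the non-residues are the remaining 14 nonzero classes.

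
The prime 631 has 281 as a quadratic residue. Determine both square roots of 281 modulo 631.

Since 631 ≡ 3 (mod 4), a square root of 281 is 281^((631+1)/4) = 281^158 mod 631.
Repeated squaring: 281^2≡86, 281^4≡455, 281^8≡57, 281^16≡94, 281^32≡2, 281^64≡4, 281^128≡16 (mod 631).
281^158 = 281^(128+16+8+4+2) ≡ 558 (mod 631).
Check: 558² = 311364 ≡ 281 (mod 631). The two roots are 73 and 558.

73, 558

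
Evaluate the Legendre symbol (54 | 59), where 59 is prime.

-1

Pull out 2: since 59 ≡ 3 (mod 8), (2/59) = -1.
Reciprocity: 27 ≡ 3 and 59 ≡ 3 (mod 4), so (27/59) = −(59/27).
Reduce top mod 27: now compute (5/27).
Reciprocity: 5 ≡ 1 and 27 ≡ 3 (mod 4), so (5/27) = +(27/5).
Reduce top mod 5: now compute (2/5).
Pull out 2: since 5 ≡ 5 (mod 8), (2/5) = -1.
Reached (1/5) = 1. Collecting the sign flips along the way, the symbol is -1.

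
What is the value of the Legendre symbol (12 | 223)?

Pull out 2^2: since 223 ≡ 7 (mod 8), (2/223) = +1, so (2/223)^2 = +1.
Reciprocity: 3 ≡ 3 and 223 ≡ 3 (mod 4), so (3/223) = −(223/3).
Reduce top mod 3: now compute (1/3).
Reached (1/3) = 1. Collecting the sign flips along the way, the symbol is -1.

-1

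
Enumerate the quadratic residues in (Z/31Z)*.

Square k = 1,…,15 (k and 31−k give the same square):
1²=1, 2²=4, 3²=9, 4²=16, 5²=25, 6²≡5, 7²≡18, 8²≡2, 9²≡19, 10²≡7, 11²≡28, 12²≡20, 13²≡14, 14²≡10, 15²≡8 (mod 31).
So the quadratic residues mod 31 are {1, 2, 4, 5, 7, 8, 9, 10, 14, 16, 18, 19, 20, 25, 28}.

1,2,4,5,7,8,9,10,14,16,18,19,20,25,28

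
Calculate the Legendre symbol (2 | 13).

-1

Pull out 2: since 13 ≡ 5 (mod 8), (2/13) = -1.
Reached (1/13) = 1. Collecting the sign flips along the way, the symbol is -1.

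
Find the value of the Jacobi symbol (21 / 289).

Reciprocity: 21 ≡ 1 and 289 ≡ 1 (mod 4), so (21/289) = +(289/21).
Reduce top mod 21: now compute (16/21).
Pull out 2^4: since 21 ≡ 5 (mod 8), (2/21) = -1, so (2/21)^4 = +1.
Reached (1/21) = 1. Collecting the sign flips along the way, the symbol is +1.

1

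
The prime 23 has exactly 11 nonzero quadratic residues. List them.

Square k = 1,…,11 (k and 23−k give the same square):
1²=1, 2²=4, 3²=9, 4²=16, 5²≡2, 6²≡13, 7²≡3, 8²≡18, 9²≡12, 10²≡8, 11²≡6 (mod 23).
So the quadratic residues mod 23 are {1, 2, 3, 4, 6, 8, 9, 12, 13, 16, 18}.

1,2,3,4,6,8,9,12,13,16,18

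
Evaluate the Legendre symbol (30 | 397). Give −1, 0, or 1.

1

Euler's criterion: (30/397) ≡ 30^198 (mod 397).
30^2 ≡ 106 (mod 397)
30^4 ≡ 120 (mod 397)
30^8 ≡ 108 (mod 397)
30^16 ≡ 151 (mod 397)
30^32 ≡ 172 (mod 397)
30^64 ≡ 206 (mod 397)
30^128 ≡ 354 (mod 397)
30^198 = 30^(128+64+4+2) ≡ 1 (mod 397).
Result is 1, so (30/397) = 1.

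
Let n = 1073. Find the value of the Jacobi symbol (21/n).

Reciprocity: 21 ≡ 1 and 1073 ≡ 1 (mod 4), so (21/1073) = +(1073/21).
Reduce top mod 21: now compute (2/21).
Pull out 2: since 21 ≡ 5 (mod 8), (2/21) = -1.
Reached (1/21) = 1. Collecting the sign flips along the way, the symbol is -1.

-1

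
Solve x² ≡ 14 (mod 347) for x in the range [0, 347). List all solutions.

Since 347 ≡ 3 (mod 4), a square root of 14 is 14^((347+1)/4) = 14^87 mod 347.
Repeated squaring: 14^2≡196, 14^4≡246, 14^8≡138, 14^16≡306, 14^32≡293, 14^64≡140 (mod 347).
14^87 = 14^(64+16+4+2+1) ≡ 328 (mod 347).
Check: 328² = 107584 ≡ 14 (mod 347). The two roots are 19 and 328.

19, 328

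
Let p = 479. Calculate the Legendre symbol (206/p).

Pull out 2: since 479 ≡ 7 (mod 8), (2/479) = +1.
Reciprocity: 103 ≡ 3 and 479 ≡ 3 (mod 4), so (103/479) = −(479/103).
Reduce top mod 103: now compute (67/103).
Reciprocity: 67 ≡ 3 and 103 ≡ 3 (mod 4), so (67/103) = −(103/67).
Reduce top mod 67: now compute (36/67).
Pull out 2^2: since 67 ≡ 3 (mod 8), (2/67) = -1, so (2/67)^2 = +1.
Reciprocity: 9 ≡ 1 and 67 ≡ 3 (mod 4), so (9/67) = +(67/9).
Reduce top mod 9: now compute (4/9).
Pull out 2^2: since 9 ≡ 1 (mod 8), (2/9) = +1, so (2/9)^2 = +1.
Reached (1/9) = 1. Collecting the sign flips along the way, the symbol is +1.

1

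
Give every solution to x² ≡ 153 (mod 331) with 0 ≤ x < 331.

Since 331 ≡ 3 (mod 4), a square root of 153 is 153^((331+1)/4) = 153^83 mod 331.
Repeated squaring: 153^2≡239, 153^4≡189, 153^8≡304, 153^16≡67, 153^32≡186, 153^64≡172 (mod 331).
153^83 = 153^(64+16+2+1) ≡ 22 (mod 331).
Check: 22² = 484 ≡ 153 (mod 331). The two roots are 22 and 309.

22, 309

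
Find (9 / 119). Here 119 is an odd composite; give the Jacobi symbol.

Reciprocity: 9 ≡ 1 and 119 ≡ 3 (mod 4), so (9/119) = +(119/9).
Reduce top mod 9: now compute (2/9).
Pull out 2: since 9 ≡ 1 (mod 8), (2/9) = +1.
Reached (1/9) = 1. Collecting the sign flips along the way, the symbol is +1.

1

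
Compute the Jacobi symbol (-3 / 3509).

-1

First reduce: -3 ≡ 3506 (mod 3509).
Pull out 2: since 3509 ≡ 5 (mod 8), (2/3509) = -1.
Reciprocity: 1753 ≡ 1 and 3509 ≡ 1 (mod 4), so (1753/3509) = +(3509/1753).
Reduce top mod 1753: now compute (3/1753).
Reciprocity: 3 ≡ 3 and 1753 ≡ 1 (mod 4), so (3/1753) = +(1753/3).
Reduce top mod 3: now compute (1/3).
Reached (1/3) = 1. Collecting the sign flips along the way, the symbol is -1.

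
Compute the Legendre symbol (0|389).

0

Top reduces to 0: gcd > 1, so the symbol is 0.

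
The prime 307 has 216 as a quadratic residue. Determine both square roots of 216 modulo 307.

Since 307 ≡ 3 (mod 4), a square root of 216 is 216^((307+1)/4) = 216^77 mod 307.
Repeated squaring: 216^2≡299, 216^4≡64, 216^8≡105, 216^16≡280, 216^32≡115, 216^64≡24 (mod 307).
216^77 = 216^(64+8+4+1) ≡ 269 (mod 307).
Check: 269² = 72361 ≡ 216 (mod 307). The two roots are 38 and 269.

38, 269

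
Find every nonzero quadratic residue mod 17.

Square k = 1,…,8 (k and 17−k give the same square):
1²=1, 2²=4, 3²=9, 4²=16, 5²≡8, 6²≡2, 7²≡15, 8²≡13 (mod 17).
So the quadratic residues mod 17 are {1, 2, 4, 8, 9, 13, 15, 16}.

1 2 4 8 9 13 15 16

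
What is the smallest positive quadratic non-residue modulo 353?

3

(2/353) = +1, so 2 is a residue.
(3/353) = −1, so 3 is the smallest positive non-residue mod 353.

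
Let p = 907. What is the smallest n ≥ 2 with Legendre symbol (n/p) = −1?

2

(2/907) = −1, so 2 is the smallest positive non-residue mod 907.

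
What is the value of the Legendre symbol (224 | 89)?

-1

First reduce: 224 ≡ 46 (mod 89).
Pull out 2: since 89 ≡ 1 (mod 8), (2/89) = +1.
Reciprocity: 23 ≡ 3 and 89 ≡ 1 (mod 4), so (23/89) = +(89/23).
Reduce top mod 23: now compute (20/23).
Pull out 2^2: since 23 ≡ 7 (mod 8), (2/23) = +1, so (2/23)^2 = +1.
Reciprocity: 5 ≡ 1 and 23 ≡ 3 (mod 4), so (5/23) = +(23/5).
Reduce top mod 5: now compute (3/5).
Reciprocity: 3 ≡ 3 and 5 ≡ 1 (mod 4), so (3/5) = +(5/3).
Reduce top mod 3: now compute (2/3).
Pull out 2: since 3 ≡ 3 (mod 8), (2/3) = -1.
Reached (1/3) = 1. Collecting the sign flips along the way, the symbol is -1.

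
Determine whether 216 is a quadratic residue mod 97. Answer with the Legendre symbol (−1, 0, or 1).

1

First reduce: 216 ≡ 22 (mod 97).
Pull out 2: since 97 ≡ 1 (mod 8), (2/97) = +1.
Reciprocity: 11 ≡ 3 and 97 ≡ 1 (mod 4), so (11/97) = +(97/11).
Reduce top mod 11: now compute (9/11).
Reciprocity: 9 ≡ 1 and 11 ≡ 3 (mod 4), so (9/11) = +(11/9).
Reduce top mod 9: now compute (2/9).
Pull out 2: since 9 ≡ 1 (mod 8), (2/9) = +1.
Reached (1/9) = 1. Collecting the sign flips along the way, the symbol is +1.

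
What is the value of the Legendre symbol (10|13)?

1

Euler's criterion: (10/13) ≡ 10^6 (mod 13).
10^2 ≡ 9 (mod 13)
10^4 ≡ 3 (mod 13)
10^6 = 10^(4+2) ≡ 1 (mod 13).
Result is 1, so (10/13) = 1.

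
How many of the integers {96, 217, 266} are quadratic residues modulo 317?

3

(96/317) = +1 → QR.
(217/317) = +1 → QR.
(266/317) = +1 → QR.
Total quadratic residues among the 3: 3.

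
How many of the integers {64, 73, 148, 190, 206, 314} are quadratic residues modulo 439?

(64/439) = +1 → QR.
(73/439) = +1 → QR.
(148/439) = -1 → non-residue.
(190/439) = +1 → QR.
(206/439) = +1 → QR.
(314/439) = -1 → non-residue.
Total quadratic residues among the 6: 4.

4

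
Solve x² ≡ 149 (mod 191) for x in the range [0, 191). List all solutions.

Since 191 ≡ 3 (mod 4), a square root of 149 is 149^((191+1)/4) = 149^48 mod 191.
Repeated squaring: 149^2≡45, 149^4≡115, 149^8≡46, 149^16≡15, 149^32≡34 (mod 191).
149^48 = 149^(32+16) ≡ 128 (mod 191).
Check: 128² = 16384 ≡ 149 (mod 191). The two roots are 63 and 128.

63, 128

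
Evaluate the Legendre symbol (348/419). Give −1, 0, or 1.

Pull out 2^2: since 419 ≡ 3 (mod 8), (2/419) = -1, so (2/419)^2 = +1.
Reciprocity: 87 ≡ 3 and 419 ≡ 3 (mod 4), so (87/419) = −(419/87).
Reduce top mod 87: now compute (71/87).
Reciprocity: 71 ≡ 3 and 87 ≡ 3 (mod 4), so (71/87) = −(87/71).
Reduce top mod 71: now compute (16/71).
Pull out 2^4: since 71 ≡ 7 (mod 8), (2/71) = +1, so (2/71)^4 = +1.
Reached (1/71) = 1. Collecting the sign flips along the way, the symbol is +1.

1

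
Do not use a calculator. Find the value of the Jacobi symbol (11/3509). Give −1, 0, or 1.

Reciprocity: 11 ≡ 3 and 3509 ≡ 1 (mod 4), so (11/3509) = +(3509/11).
Reduce top mod 11: now compute (0/11).
Top reduces to 0: gcd > 1, so the symbol is 0.

0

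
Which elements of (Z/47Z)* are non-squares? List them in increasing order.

5,10,11,13,15,19,20,22,23,26,29,30,31,33,35,38,39,40,41,43,44,45,46

Square k = 1,…,23 (k and 47−k give the same square):
1²=1, 2²=4, 3²=9, 4²=16, 5²=25, 6²=36, 7²≡2, 8²≡17, 9²≡34, 10²≡6, 11²≡27, 12²≡3, 13²≡28, 14²≡8, 15²≡37, 16²≡21, 17²≡7, 18²≡42, 19²≡32, 20²≡24, 21²≡18, 22²≡14, 23²≡12 (mod 47).
The residues are {1, 2, 3, 4, 6, 7, 8, 9, 12, 14, 16, 17, 18, 21, 24, 25, 27, 28, 32, 34, 36, 37, 42}; the non-residues are the remaining 23 nonzero classes.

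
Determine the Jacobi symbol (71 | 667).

1

Reciprocity: 71 ≡ 3 and 667 ≡ 3 (mod 4), so (71/667) = −(667/71).
Reduce top mod 71: now compute (28/71).
Pull out 2^2: since 71 ≡ 7 (mod 8), (2/71) = +1, so (2/71)^2 = +1.
Reciprocity: 7 ≡ 3 and 71 ≡ 3 (mod 4), so (7/71) = −(71/7).
Reduce top mod 7: now compute (1/7).
Reached (1/7) = 1. Collecting the sign flips along the way, the symbol is +1.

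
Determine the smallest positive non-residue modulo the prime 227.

2

(2/227) = −1, so 2 is the smallest positive non-residue mod 227.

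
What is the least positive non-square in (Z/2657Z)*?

3

(2/2657) = +1, so 2 is a residue.
(3/2657) = −1, so 3 is the smallest positive non-residue mod 2657.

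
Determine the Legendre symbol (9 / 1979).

1

Reciprocity: 9 ≡ 1 and 1979 ≡ 3 (mod 4), so (9/1979) = +(1979/9).
Reduce top mod 9: now compute (8/9).
Pull out 2^3: since 9 ≡ 1 (mod 8), (2/9) = +1, so (2/9)^3 = +1.
Reached (1/9) = 1. Collecting the sign flips along the way, the symbol is +1.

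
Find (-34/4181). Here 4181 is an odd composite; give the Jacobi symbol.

First reduce: -34 ≡ 4147 (mod 4181).
Reciprocity: 4147 ≡ 3 and 4181 ≡ 1 (mod 4), so (4147/4181) = +(4181/4147).
Reduce top mod 4147: now compute (34/4147).
Pull out 2: since 4147 ≡ 3 (mod 8), (2/4147) = -1.
Reciprocity: 17 ≡ 1 and 4147 ≡ 3 (mod 4), so (17/4147) = +(4147/17).
Reduce top mod 17: now compute (16/17).
Pull out 2^4: since 17 ≡ 1 (mod 8), (2/17) = +1, so (2/17)^4 = +1.
Reached (1/17) = 1. Collecting the sign flips along the way, the symbol is -1.

-1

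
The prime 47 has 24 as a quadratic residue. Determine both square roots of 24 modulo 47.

20, 27

Since 47 ≡ 3 (mod 4), a square root of 24 is 24^((47+1)/4) = 24^12 mod 47.
Repeated squaring: 24^2≡12, 24^4≡3, 24^8≡9 (mod 47).
24^12 = 24^(8+4) ≡ 27 (mod 47).
Check: 27² = 729 ≡ 24 (mod 47). The two roots are 20 and 27.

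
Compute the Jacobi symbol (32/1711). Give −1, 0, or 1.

1

Pull out 2^5: since 1711 ≡ 7 (mod 8), (2/1711) = +1, so (2/1711)^5 = +1.
Reached (1/1711) = 1. Collecting the sign flips along the way, the symbol is +1.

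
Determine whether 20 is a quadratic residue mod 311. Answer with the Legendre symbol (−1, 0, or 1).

1

Pull out 2^2: since 311 ≡ 7 (mod 8), (2/311) = +1, so (2/311)^2 = +1.
Reciprocity: 5 ≡ 1 and 311 ≡ 3 (mod 4), so (5/311) = +(311/5).
Reduce top mod 5: now compute (1/5).
Reached (1/5) = 1. Collecting the sign flips along the way, the symbol is +1.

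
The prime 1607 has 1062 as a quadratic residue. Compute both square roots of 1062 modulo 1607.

Since 1607 ≡ 3 (mod 4), a square root of 1062 is 1062^((1607+1)/4) = 1062^402 mod 1607.
Repeated squaring: 1062^2≡1337, 1062^4≡585, 1062^8≡1541, 1062^16≡1142, 1062^32≡887, 1062^64≡946, 1062^128≡1424, 1062^256≡1349 (mod 1607).
1062^402 = 1062^(256+128+16+2) ≡ 905 (mod 1607).
Check: 905² = 819025 ≡ 1062 (mod 1607). The two roots are 702 and 905.

702, 905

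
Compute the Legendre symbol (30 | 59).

Pull out 2: since 59 ≡ 3 (mod 8), (2/59) = -1.
Reciprocity: 15 ≡ 3 and 59 ≡ 3 (mod 4), so (15/59) = −(59/15).
Reduce top mod 15: now compute (14/15).
Pull out 2: since 15 ≡ 7 (mod 8), (2/15) = +1.
Reciprocity: 7 ≡ 3 and 15 ≡ 3 (mod 4), so (7/15) = −(15/7).
Reduce top mod 7: now compute (1/7).
Reached (1/7) = 1. Collecting the sign flips along the way, the symbol is -1.

-1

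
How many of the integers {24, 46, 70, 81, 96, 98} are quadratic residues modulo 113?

2

(24/113) = -1 → non-residue.
(46/113) = -1 → non-residue.
(70/113) = -1 → non-residue.
(81/113) = +1 → QR.
(96/113) = -1 → non-residue.
(98/113) = +1 → QR.
Total quadratic residues among the 6: 2.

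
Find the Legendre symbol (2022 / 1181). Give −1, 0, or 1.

1

Euler's criterion: (2022/1181) ≡ 841^590 (mod 1181).
841^2 ≡ 1043 (mod 1181)
841^4 ≡ 148 (mod 1181)
841^8 ≡ 646 (mod 1181)
841^16 ≡ 423 (mod 1181)
841^32 ≡ 598 (mod 1181)
841^64 ≡ 942 (mod 1181)
841^128 ≡ 433 (mod 1181)
841^256 ≡ 891 (mod 1181)
841^512 ≡ 249 (mod 1181)
841^590 = 841^(512+64+8+4+2) ≡ 1 (mod 1181).
Result is 1, so (2022/1181) = 1.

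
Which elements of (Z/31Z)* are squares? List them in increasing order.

Square k = 1,…,15 (k and 31−k give the same square):
1²=1, 2²=4, 3²=9, 4²=16, 5²=25, 6²≡5, 7²≡18, 8²≡2, 9²≡19, 10²≡7, 11²≡28, 12²≡20, 13²≡14, 14²≡10, 15²≡8 (mod 31).
So the quadratic residues mod 31 are {1, 2, 4, 5, 7, 8, 9, 10, 14, 16, 18, 19, 20, 25, 28}.

1, 2, 4, 5, 7, 8, 9, 10, 14, 16, 18, 19, 20, 25, 28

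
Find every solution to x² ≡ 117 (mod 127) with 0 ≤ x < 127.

25, 102

Since 127 ≡ 3 (mod 4), a square root of 117 is 117^((127+1)/4) = 117^32 mod 127.
Repeated squaring: 117^2≡100, 117^4≡94, 117^8≡73, 117^16≡122, 117^32≡25 (mod 127).
117^32 = 117^(32) ≡ 25 (mod 127).
Check: 25² = 625 ≡ 117 (mod 127). The two roots are 25 and 102.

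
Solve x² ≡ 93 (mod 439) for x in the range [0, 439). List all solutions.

Since 439 ≡ 3 (mod 4), a square root of 93 is 93^((439+1)/4) = 93^110 mod 439.
Repeated squaring: 93^2≡308, 93^4≡40, 93^8≡283, 93^16≡191, 93^32≡44, 93^64≡180 (mod 439).
93^110 = 93^(64+32+8+4+2) ≡ 396 (mod 439).
Check: 396² = 156816 ≡ 93 (mod 439). The two roots are 43 and 396.

43, 396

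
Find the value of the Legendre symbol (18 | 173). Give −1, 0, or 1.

Euler's criterion: (18/173) ≡ 18^86 (mod 173).
18^2 ≡ 151 (mod 173)
18^4 ≡ 138 (mod 173)
18^8 ≡ 14 (mod 173)
18^16 ≡ 23 (mod 173)
18^32 ≡ 10 (mod 173)
18^64 ≡ 100 (mod 173)
18^86 = 18^(64+16+4+2) ≡ 172 (mod 173).
Result is 172 ≡ −1, so (18/173) = −1.

-1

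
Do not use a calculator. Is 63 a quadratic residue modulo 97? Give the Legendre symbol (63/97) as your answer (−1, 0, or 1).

Reciprocity: 63 ≡ 3 and 97 ≡ 1 (mod 4), so (63/97) = +(97/63).
Reduce top mod 63: now compute (34/63).
Pull out 2: since 63 ≡ 7 (mod 8), (2/63) = +1.
Reciprocity: 17 ≡ 1 and 63 ≡ 3 (mod 4), so (17/63) = +(63/17).
Reduce top mod 17: now compute (12/17).
Pull out 2^2: since 17 ≡ 1 (mod 8), (2/17) = +1, so (2/17)^2 = +1.
Reciprocity: 3 ≡ 3 and 17 ≡ 1 (mod 4), so (3/17) = +(17/3).
Reduce top mod 3: now compute (2/3).
Pull out 2: since 3 ≡ 3 (mod 8), (2/3) = -1.
Reached (1/3) = 1. Collecting the sign flips along the way, the symbol is -1.

-1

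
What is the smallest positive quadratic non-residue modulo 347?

2

(2/347) = −1, so 2 is the smallest positive non-residue mod 347.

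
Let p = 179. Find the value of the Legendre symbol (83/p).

Reciprocity: 83 ≡ 3 and 179 ≡ 3 (mod 4), so (83/179) = −(179/83).
Reduce top mod 83: now compute (13/83).
Reciprocity: 13 ≡ 1 and 83 ≡ 3 (mod 4), so (13/83) = +(83/13).
Reduce top mod 13: now compute (5/13).
Reciprocity: 5 ≡ 1 and 13 ≡ 1 (mod 4), so (5/13) = +(13/5).
Reduce top mod 5: now compute (3/5).
Reciprocity: 3 ≡ 3 and 5 ≡ 1 (mod 4), so (3/5) = +(5/3).
Reduce top mod 3: now compute (2/3).
Pull out 2: since 3 ≡ 3 (mod 8), (2/3) = -1.
Reached (1/3) = 1. Collecting the sign flips along the way, the symbol is +1.

1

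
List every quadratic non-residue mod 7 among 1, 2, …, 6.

Square k = 1,…,3 (k and 7−k give the same square):
1²=1, 2²=4, 3²≡2 (mod 7).
The residues are {1, 2, 4}; the non-residues are the remaining 3 nonzero classes.

3,5,6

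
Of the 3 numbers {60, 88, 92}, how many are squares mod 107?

1

(60/107) = -1 → non-residue.
(88/107) = -1 → non-residue.
(92/107) = +1 → QR.
Total quadratic residues among the 3: 1.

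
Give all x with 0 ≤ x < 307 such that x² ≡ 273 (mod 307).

102, 205

Since 307 ≡ 3 (mod 4), a square root of 273 is 273^((307+1)/4) = 273^77 mod 307.
Repeated squaring: 273^2≡235, 273^4≡272, 273^8≡304, 273^16≡9, 273^32≡81, 273^64≡114 (mod 307).
273^77 = 273^(64+8+4+1) ≡ 102 (mod 307).
Check: 102² = 10404 ≡ 273 (mod 307). The two roots are 102 and 205.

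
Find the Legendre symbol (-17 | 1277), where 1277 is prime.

First reduce: -17 ≡ 1260 (mod 1277).
Pull out 2^2: since 1277 ≡ 5 (mod 8), (2/1277) = -1, so (2/1277)^2 = +1.
Reciprocity: 315 ≡ 3 and 1277 ≡ 1 (mod 4), so (315/1277) = +(1277/315).
Reduce top mod 315: now compute (17/315).
Reciprocity: 17 ≡ 1 and 315 ≡ 3 (mod 4), so (17/315) = +(315/17).
Reduce top mod 17: now compute (9/17).
Reciprocity: 9 ≡ 1 and 17 ≡ 1 (mod 4), so (9/17) = +(17/9).
Reduce top mod 9: now compute (8/9).
Pull out 2^3: since 9 ≡ 1 (mod 8), (2/9) = +1, so (2/9)^3 = +1.
Reached (1/9) = 1. Collecting the sign flips along the way, the symbol is +1.

1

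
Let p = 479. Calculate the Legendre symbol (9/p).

1

Reciprocity: 9 ≡ 1 and 479 ≡ 3 (mod 4), so (9/479) = +(479/9).
Reduce top mod 9: now compute (2/9).
Pull out 2: since 9 ≡ 1 (mod 8), (2/9) = +1.
Reached (1/9) = 1. Collecting the sign flips along the way, the symbol is +1.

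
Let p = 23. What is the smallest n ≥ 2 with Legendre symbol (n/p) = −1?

(2/23) = +1, so 2 is a residue.
(3/23) = +1, so 3 is a residue.
(4/23) = +1, so 4 is a residue.
(5/23) = −1, so 5 is the smallest positive non-residue mod 23.

5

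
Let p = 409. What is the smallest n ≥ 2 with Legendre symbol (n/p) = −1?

7

(2/409) = +1, so 2 is a residue.
(3/409) = +1, so 3 is a residue.
(4/409) = +1, so 4 is a residue.
(5/409) = +1, so 5 is a residue.
(6/409) = +1, so 6 is a residue.
(7/409) = −1, so 7 is the smallest positive non-residue mod 409.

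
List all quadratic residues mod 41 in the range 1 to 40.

1, 2, 4, 5, 8, 9, 10, 16, 18, 20, 21, 23, 25, 31, 32, 33, 36, 37, 39, 40

Square k = 1,…,20 (k and 41−k give the same square):
1²=1, 2²=4, 3²=9, 4²=16, 5²=25, 6²=36, 7²≡8, 8²≡23, 9²≡40, 10²≡18, 11²≡39, 12²≡21, 13²≡5, 14²≡32, 15²≡20, 16²≡10, 17²≡2, 18²≡37, 19²≡33, 20²≡31 (mod 41).
So the quadratic residues mod 41 are {1, 2, 4, 5, 8, 9, 10, 16, 18, 20, 21, 23, 25, 31, 32, 33, 36, 37, 39, 40}.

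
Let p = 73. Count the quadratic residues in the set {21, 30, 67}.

(21/73) = -1 → non-residue.
(30/73) = -1 → non-residue.
(67/73) = +1 → QR.
Total quadratic residues among the 3: 1.

1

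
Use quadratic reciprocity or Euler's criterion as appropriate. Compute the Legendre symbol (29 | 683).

Reciprocity: 29 ≡ 1 and 683 ≡ 3 (mod 4), so (29/683) = +(683/29).
Reduce top mod 29: now compute (16/29).
Pull out 2^4: since 29 ≡ 5 (mod 8), (2/29) = -1, so (2/29)^4 = +1.
Reached (1/29) = 1. Collecting the sign flips along the way, the symbol is +1.

1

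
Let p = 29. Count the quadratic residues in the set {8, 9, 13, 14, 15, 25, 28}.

4

(8/29) = -1 → non-residue.
(9/29) = +1 → QR.
(13/29) = +1 → QR.
(14/29) = -1 → non-residue.
(15/29) = -1 → non-residue.
(25/29) = +1 → QR.
(28/29) = +1 → QR.
Total quadratic residues among the 7: 4.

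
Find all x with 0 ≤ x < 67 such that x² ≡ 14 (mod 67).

9, 58

Since 67 ≡ 3 (mod 4), a square root of 14 is 14^((67+1)/4) = 14^17 mod 67.
Repeated squaring: 14^2≡62, 14^4≡25, 14^8≡22, 14^16≡15 (mod 67).
14^17 = 14^(16+1) ≡ 9 (mod 67).
Check: 9² = 81 ≡ 14 (mod 67). The two roots are 9 and 58.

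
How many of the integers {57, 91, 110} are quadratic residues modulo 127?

0

(57/127) = -1 → non-residue.
(91/127) = -1 → non-residue.
(110/127) = -1 → non-residue.
Total quadratic residues among the 3: 0.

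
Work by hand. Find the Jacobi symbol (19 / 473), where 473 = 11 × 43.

1

Reciprocity: 19 ≡ 3 and 473 ≡ 1 (mod 4), so (19/473) = +(473/19).
Reduce top mod 19: now compute (17/19).
Reciprocity: 17 ≡ 1 and 19 ≡ 3 (mod 4), so (17/19) = +(19/17).
Reduce top mod 17: now compute (2/17).
Pull out 2: since 17 ≡ 1 (mod 8), (2/17) = +1.
Reached (1/17) = 1. Collecting the sign flips along the way, the symbol is +1.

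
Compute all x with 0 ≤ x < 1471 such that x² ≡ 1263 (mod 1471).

254, 1217

Since 1471 ≡ 3 (mod 4), a square root of 1263 is 1263^((1471+1)/4) = 1263^368 mod 1471.
Repeated squaring: 1263^2≡605, 1263^4≡1217, 1263^8≡1263, 1263^16≡605, 1263^32≡1217, 1263^64≡1263, 1263^128≡605, 1263^256≡1217 (mod 1471).
1263^368 = 1263^(256+64+32+16) ≡ 1217 (mod 1471).
Check: 1217² = 1481089 ≡ 1263 (mod 1471). The two roots are 254 and 1217.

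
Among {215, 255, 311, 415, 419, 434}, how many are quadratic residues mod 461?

2

(215/461) = +1 → QR.
(255/461) = -1 → non-residue.
(311/461) = +1 → QR.
(415/461) = -1 → non-residue.
(419/461) = -1 → non-residue.
(434/461) = -1 → non-residue.
Total quadratic residues among the 6: 2.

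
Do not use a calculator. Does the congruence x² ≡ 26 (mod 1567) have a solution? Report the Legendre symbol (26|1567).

Pull out 2: since 1567 ≡ 7 (mod 8), (2/1567) = +1.
Reciprocity: 13 ≡ 1 and 1567 ≡ 3 (mod 4), so (13/1567) = +(1567/13).
Reduce top mod 13: now compute (7/13).
Reciprocity: 7 ≡ 3 and 13 ≡ 1 (mod 4), so (7/13) = +(13/7).
Reduce top mod 7: now compute (6/7).
Pull out 2: since 7 ≡ 7 (mod 8), (2/7) = +1.
Reciprocity: 3 ≡ 3 and 7 ≡ 3 (mod 4), so (3/7) = −(7/3).
Reduce top mod 3: now compute (1/3).
Reached (1/3) = 1. Collecting the sign flips along the way, the symbol is -1.

-1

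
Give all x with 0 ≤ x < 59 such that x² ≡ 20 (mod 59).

Since 59 ≡ 3 (mod 4), a square root of 20 is 20^((59+1)/4) = 20^15 mod 59.
Repeated squaring: 20^2≡46, 20^4≡51, 20^8≡5 (mod 59).
20^15 = 20^(8+4+2+1) ≡ 16 (mod 59).
Check: 16² = 256 ≡ 20 (mod 59). The two roots are 16 and 43.

16, 43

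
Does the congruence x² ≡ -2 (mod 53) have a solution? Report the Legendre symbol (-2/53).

First reduce: -2 ≡ 51 (mod 53).
Reciprocity: 51 ≡ 3 and 53 ≡ 1 (mod 4), so (51/53) = +(53/51).
Reduce top mod 51: now compute (2/51).
Pull out 2: since 51 ≡ 3 (mod 8), (2/51) = -1.
Reached (1/51) = 1. Collecting the sign flips along the way, the symbol is -1.

-1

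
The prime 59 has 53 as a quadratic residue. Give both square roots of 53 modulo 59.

17, 42

Since 59 ≡ 3 (mod 4), a square root of 53 is 53^((59+1)/4) = 53^15 mod 59.
Repeated squaring: 53^2≡36, 53^4≡57, 53^8≡4 (mod 59).
53^15 = 53^(8+4+2+1) ≡ 17 (mod 59).
Check: 17² = 289 ≡ 53 (mod 59). The two roots are 17 and 42.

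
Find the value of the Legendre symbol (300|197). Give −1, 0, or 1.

-1

Euler's criterion: (300/197) ≡ 103^98 (mod 197).
103^2 ≡ 168 (mod 197)
103^4 ≡ 53 (mod 197)
103^8 ≡ 51 (mod 197)
103^16 ≡ 40 (mod 197)
103^32 ≡ 24 (mod 197)
103^64 ≡ 182 (mod 197)
103^98 = 103^(64+32+2) ≡ 196 (mod 197).
Result is 196 ≡ −1, so (300/197) = −1.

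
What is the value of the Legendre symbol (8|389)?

Pull out 2^3: since 389 ≡ 5 (mod 8), (2/389) = -1, so (2/389)^3 = -1.
Reached (1/389) = 1. Collecting the sign flips along the way, the symbol is -1.

-1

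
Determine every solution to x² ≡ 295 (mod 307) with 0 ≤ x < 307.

70, 237

Since 307 ≡ 3 (mod 4), a square root of 295 is 295^((307+1)/4) = 295^77 mod 307.
Repeated squaring: 295^2≡144, 295^4≡167, 295^8≡259, 295^16≡155, 295^32≡79, 295^64≡101 (mod 307).
295^77 = 295^(64+8+4+1) ≡ 70 (mod 307).
Check: 70² = 4900 ≡ 295 (mod 307). The two roots are 70 and 237.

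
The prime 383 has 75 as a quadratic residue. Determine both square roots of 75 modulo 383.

29, 354

Since 383 ≡ 3 (mod 4), a square root of 75 is 75^((383+1)/4) = 75^96 mod 383.
Repeated squaring: 75^2≡263, 75^4≡229, 75^8≡353, 75^16≡134, 75^32≡338, 75^64≡110 (mod 383).
75^96 = 75^(64+32) ≡ 29 (mod 383).
Check: 29² = 841 ≡ 75 (mod 383). The two roots are 29 and 354.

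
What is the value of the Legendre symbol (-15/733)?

Euler's criterion: (-15/733) ≡ 718^366 (mod 733).
718^2 ≡ 225 (mod 733)
718^4 ≡ 48 (mod 733)
718^8 ≡ 105 (mod 733)
718^16 ≡ 30 (mod 733)
718^32 ≡ 167 (mod 733)
718^64 ≡ 35 (mod 733)
718^128 ≡ 492 (mod 733)
718^256 ≡ 174 (mod 733)
718^366 = 718^(256+64+32+8+4+2) ≡ 732 (mod 733).
Result is 732 ≡ −1, so (-15/733) = −1.

-1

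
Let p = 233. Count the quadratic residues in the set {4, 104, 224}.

(4/233) = +1 → QR.
(104/233) = +1 → QR.
(224/233) = +1 → QR.
Total quadratic residues among the 3: 3.

3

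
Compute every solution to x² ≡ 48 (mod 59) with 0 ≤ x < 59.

Since 59 ≡ 3 (mod 4), a square root of 48 is 48^((59+1)/4) = 48^15 mod 59.
Repeated squaring: 48^2≡3, 48^4≡9, 48^8≡22 (mod 59).
48^15 = 48^(8+4+2+1) ≡ 15 (mod 59).
Check: 15² = 225 ≡ 48 (mod 59). The two roots are 15 and 44.

15, 44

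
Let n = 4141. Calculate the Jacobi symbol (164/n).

0

Pull out 2^2: since 4141 ≡ 5 (mod 8), (2/4141) = -1, so (2/4141)^2 = +1.
Reciprocity: 41 ≡ 1 and 4141 ≡ 1 (mod 4), so (41/4141) = +(4141/41).
Reduce top mod 41: now compute (0/41).
Top reduces to 0: gcd > 1, so the symbol is 0.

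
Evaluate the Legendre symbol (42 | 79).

Pull out 2: since 79 ≡ 7 (mod 8), (2/79) = +1.
Reciprocity: 21 ≡ 1 and 79 ≡ 3 (mod 4), so (21/79) = +(79/21).
Reduce top mod 21: now compute (16/21).
Pull out 2^4: since 21 ≡ 5 (mod 8), (2/21) = -1, so (2/21)^4 = +1.
Reached (1/21) = 1. Collecting the sign flips along the way, the symbol is +1.

1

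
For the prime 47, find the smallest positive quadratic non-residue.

5

(2/47) = +1, so 2 is a residue.
(3/47) = +1, so 3 is a residue.
(4/47) = +1, so 4 is a residue.
(5/47) = −1, so 5 is the smallest positive non-residue mod 47.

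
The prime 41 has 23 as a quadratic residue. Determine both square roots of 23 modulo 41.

8, 33

41 ≡ 1 (mod 4), so we find a root by search.
Trying successive values, 8² = 64 ≡ 23 (mod 41). The other root is 41 − 8 = 33.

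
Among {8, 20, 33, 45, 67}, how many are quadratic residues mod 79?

(8/79) = +1 → QR.
(20/79) = +1 → QR.
(33/79) = -1 → non-residue.
(45/79) = +1 → QR.
(67/79) = +1 → QR.
Total quadratic residues among the 5: 4.

4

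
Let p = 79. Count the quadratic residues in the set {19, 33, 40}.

(19/79) = +1 → QR.
(33/79) = -1 → non-residue.
(40/79) = +1 → QR.
Total quadratic residues among the 3: 2.

2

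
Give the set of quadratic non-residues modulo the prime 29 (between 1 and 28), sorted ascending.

Square k = 1,…,14 (k and 29−k give the same square):
1²=1, 2²=4, 3²=9, 4²=16, 5²=25, 6²≡7, 7²≡20, 8²≡6, 9²≡23, 10²≡13, 11²≡5, 12²≡28, 13²≡24, 14²≡22 (mod 29).
The residues are {1, 4, 5, 6, 7, 9, 13, 16, 20, 22, 23, 24, 25, 28}; the non-residues are the remaining 14 nonzero classes.

2,3,8,10,11,12,14,15,17,18,19,21,26,27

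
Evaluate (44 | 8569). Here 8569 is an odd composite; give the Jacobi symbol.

Pull out 2^2: since 8569 ≡ 1 (mod 8), (2/8569) = +1, so (2/8569)^2 = +1.
Reciprocity: 11 ≡ 3 and 8569 ≡ 1 (mod 4), so (11/8569) = +(8569/11).
Reduce top mod 11: now compute (0/11).
Top reduces to 0: gcd > 1, so the symbol is 0.

0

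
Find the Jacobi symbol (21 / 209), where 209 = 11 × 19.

1

Reciprocity: 21 ≡ 1 and 209 ≡ 1 (mod 4), so (21/209) = +(209/21).
Reduce top mod 21: now compute (20/21).
Pull out 2^2: since 21 ≡ 5 (mod 8), (2/21) = -1, so (2/21)^2 = +1.
Reciprocity: 5 ≡ 1 and 21 ≡ 1 (mod 4), so (5/21) = +(21/5).
Reduce top mod 5: now compute (1/5).
Reached (1/5) = 1. Collecting the sign flips along the way, the symbol is +1.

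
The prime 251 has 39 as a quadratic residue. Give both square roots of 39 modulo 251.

87, 164

Since 251 ≡ 3 (mod 4), a square root of 39 is 39^((251+1)/4) = 39^63 mod 251.
Repeated squaring: 39^2≡15, 39^4≡225, 39^8≡174, 39^16≡156, 39^32≡240 (mod 251).
39^63 = 39^(32+16+8+4+2+1) ≡ 164 (mod 251).
Check: 164² = 26896 ≡ 39 (mod 251). The two roots are 87 and 164.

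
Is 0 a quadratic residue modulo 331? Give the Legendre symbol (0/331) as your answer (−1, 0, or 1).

0

Top reduces to 0: gcd > 1, so the symbol is 0.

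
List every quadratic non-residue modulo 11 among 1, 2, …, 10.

Square k = 1,…,5 (k and 11−k give the same square):
1²=1, 2²=4, 3²=9, 4²≡5, 5²≡3 (mod 11).
The residues are {1, 3, 4, 5, 9}; the non-residues are the remaining 5 nonzero classes.

2,6,7,8,10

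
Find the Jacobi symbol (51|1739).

Reciprocity: 51 ≡ 3 and 1739 ≡ 3 (mod 4), so (51/1739) = −(1739/51).
Reduce top mod 51: now compute (5/51).
Reciprocity: 5 ≡ 1 and 51 ≡ 3 (mod 4), so (5/51) = +(51/5).
Reduce top mod 5: now compute (1/5).
Reached (1/5) = 1. Collecting the sign flips along the way, the symbol is -1.

-1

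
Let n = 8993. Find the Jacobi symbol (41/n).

-1

Reciprocity: 41 ≡ 1 and 8993 ≡ 1 (mod 4), so (41/8993) = +(8993/41).
Reduce top mod 41: now compute (14/41).
Pull out 2: since 41 ≡ 1 (mod 8), (2/41) = +1.
Reciprocity: 7 ≡ 3 and 41 ≡ 1 (mod 4), so (7/41) = +(41/7).
Reduce top mod 7: now compute (6/7).
Pull out 2: since 7 ≡ 7 (mod 8), (2/7) = +1.
Reciprocity: 3 ≡ 3 and 7 ≡ 3 (mod 4), so (3/7) = −(7/3).
Reduce top mod 3: now compute (1/3).
Reached (1/3) = 1. Collecting the sign flips along the way, the symbol is -1.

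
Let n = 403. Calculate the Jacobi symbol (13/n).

0

Reciprocity: 13 ≡ 1 and 403 ≡ 3 (mod 4), so (13/403) = +(403/13).
Reduce top mod 13: now compute (0/13).
Top reduces to 0: gcd > 1, so the symbol is 0.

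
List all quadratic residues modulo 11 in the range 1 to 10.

1, 3, 4, 5, 9

Square k = 1,…,5 (k and 11−k give the same square):
1²=1, 2²=4, 3²=9, 4²≡5, 5²≡3 (mod 11).
So the quadratic residues mod 11 are {1, 3, 4, 5, 9}.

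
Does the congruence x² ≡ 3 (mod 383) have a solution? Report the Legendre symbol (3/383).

1

Reciprocity: 3 ≡ 3 and 383 ≡ 3 (mod 4), so (3/383) = −(383/3).
Reduce top mod 3: now compute (2/3).
Pull out 2: since 3 ≡ 3 (mod 8), (2/3) = -1.
Reached (1/3) = 1. Collecting the sign flips along the way, the symbol is +1.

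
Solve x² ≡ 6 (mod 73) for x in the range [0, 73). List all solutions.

15, 58

73 ≡ 1 (mod 4), so we find a root by search.
Trying successive values, 15² = 225 ≡ 6 (mod 73). The other root is 73 − 15 = 58.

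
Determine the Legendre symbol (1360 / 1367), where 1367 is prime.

Pull out 2^4: since 1367 ≡ 7 (mod 8), (2/1367) = +1, so (2/1367)^4 = +1.
Reciprocity: 85 ≡ 1 and 1367 ≡ 3 (mod 4), so (85/1367) = +(1367/85).
Reduce top mod 85: now compute (7/85).
Reciprocity: 7 ≡ 3 and 85 ≡ 1 (mod 4), so (7/85) = +(85/7).
Reduce top mod 7: now compute (1/7).
Reached (1/7) = 1. Collecting the sign flips along the way, the symbol is +1.

1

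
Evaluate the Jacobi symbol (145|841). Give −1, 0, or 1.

0

Reciprocity: 145 ≡ 1 and 841 ≡ 1 (mod 4), so (145/841) = +(841/145).
Reduce top mod 145: now compute (116/145).
Pull out 2^2: since 145 ≡ 1 (mod 8), (2/145) = +1, so (2/145)^2 = +1.
Reciprocity: 29 ≡ 1 and 145 ≡ 1 (mod 4), so (29/145) = +(145/29).
Reduce top mod 29: now compute (0/29).
Top reduces to 0: gcd > 1, so the symbol is 0.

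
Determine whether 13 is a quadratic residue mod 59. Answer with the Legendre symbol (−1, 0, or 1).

-1

Euler's criterion: (13/59) ≡ 13^29 (mod 59).
13^2 ≡ 51 (mod 59)
13^4 ≡ 5 (mod 59)
13^8 ≡ 25 (mod 59)
13^16 ≡ 35 (mod 59)
13^29 = 13^(16+8+4+1) ≡ 58 (mod 59).
Result is 58 ≡ −1, so (13/59) = −1.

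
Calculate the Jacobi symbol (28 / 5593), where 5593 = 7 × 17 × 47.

0

Pull out 2^2: since 5593 ≡ 1 (mod 8), (2/5593) = +1, so (2/5593)^2 = +1.
Reciprocity: 7 ≡ 3 and 5593 ≡ 1 (mod 4), so (7/5593) = +(5593/7).
Reduce top mod 7: now compute (0/7).
Top reduces to 0: gcd > 1, so the symbol is 0.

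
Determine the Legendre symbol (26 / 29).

-1

Pull out 2: since 29 ≡ 5 (mod 8), (2/29) = -1.
Reciprocity: 13 ≡ 1 and 29 ≡ 1 (mod 4), so (13/29) = +(29/13).
Reduce top mod 13: now compute (3/13).
Reciprocity: 3 ≡ 3 and 13 ≡ 1 (mod 4), so (3/13) = +(13/3).
Reduce top mod 3: now compute (1/3).
Reached (1/3) = 1. Collecting the sign flips along the way, the symbol is -1.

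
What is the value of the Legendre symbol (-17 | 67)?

First reduce: -17 ≡ 50 (mod 67).
Pull out 2: since 67 ≡ 3 (mod 8), (2/67) = -1.
Reciprocity: 25 ≡ 1 and 67 ≡ 3 (mod 4), so (25/67) = +(67/25).
Reduce top mod 25: now compute (17/25).
Reciprocity: 17 ≡ 1 and 25 ≡ 1 (mod 4), so (17/25) = +(25/17).
Reduce top mod 17: now compute (8/17).
Pull out 2^3: since 17 ≡ 1 (mod 8), (2/17) = +1, so (2/17)^3 = +1.
Reached (1/17) = 1. Collecting the sign flips along the way, the symbol is -1.

-1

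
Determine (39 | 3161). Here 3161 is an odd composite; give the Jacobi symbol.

Reciprocity: 39 ≡ 3 and 3161 ≡ 1 (mod 4), so (39/3161) = +(3161/39).
Reduce top mod 39: now compute (2/39).
Pull out 2: since 39 ≡ 7 (mod 8), (2/39) = +1.
Reached (1/39) = 1. Collecting the sign flips along the way, the symbol is +1.

1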